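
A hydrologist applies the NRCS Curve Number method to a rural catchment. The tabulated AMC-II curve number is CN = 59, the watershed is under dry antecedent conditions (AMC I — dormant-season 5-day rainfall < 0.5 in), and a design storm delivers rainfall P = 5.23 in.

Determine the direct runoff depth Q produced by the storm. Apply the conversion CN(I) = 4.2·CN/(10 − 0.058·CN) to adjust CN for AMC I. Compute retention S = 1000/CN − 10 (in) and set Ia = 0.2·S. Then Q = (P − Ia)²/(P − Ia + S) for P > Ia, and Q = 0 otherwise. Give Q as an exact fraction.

Adjust CN=59 to AMC I: 4.2·59/(10 − 0.058·59) → (1239/5) ÷ (3289/500) = 123900/3289 ≈ 37.671
S = 1000/(123900/3289) − 10 = 20500/1239 in ≈ 16.546 in
Initial abstraction Ia = S/5 = (20500/1239)/5 = 4100/1239 ≈ 3.309 in
Since P=5.230 > Ia=3.309: effective rainfall P−Ia = 237997/123900 in
Q = (237997/123900)²/((237997/123900) + 20500/1239) = (56642572009/15351210000)/(2287997/123900) = 56642572009/283482828300 in ≈ 0.200 in

Q = 56642572009/283482828300 in ≈ 0.200 in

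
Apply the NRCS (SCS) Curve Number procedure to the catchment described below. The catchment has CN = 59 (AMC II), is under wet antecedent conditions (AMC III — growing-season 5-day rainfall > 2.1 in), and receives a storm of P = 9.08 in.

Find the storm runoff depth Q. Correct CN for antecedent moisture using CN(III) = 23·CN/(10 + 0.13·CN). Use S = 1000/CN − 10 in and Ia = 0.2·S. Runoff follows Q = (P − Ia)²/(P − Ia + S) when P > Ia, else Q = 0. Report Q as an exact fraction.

Adjust CN=59 to AMC III: 23·59/(10 + 0.13·59) → 1357 ÷ (1767/100) = 135700/1767 ≈ 76.797
S = 1000/(135700/1767) − 10 = 4100/1357 in ≈ 3.021 in
Initial abstraction Ia = S/5 = (4100/1357)/5 = 820/1357 ≈ 0.604 in
P − Ia = 9.080 − 0.604 = 287539/33925 ≈ 8.476 in (> 0, runoff occurs)
Q = (287539/33925)²/((287539/33925) + 4100/1357) = (82678676521/1150905625)/(390039/33925) = 82678676521/13232073075 in ≈ 6.248 in

Q = 82678676521/13232073075 in ≈ 6.248 in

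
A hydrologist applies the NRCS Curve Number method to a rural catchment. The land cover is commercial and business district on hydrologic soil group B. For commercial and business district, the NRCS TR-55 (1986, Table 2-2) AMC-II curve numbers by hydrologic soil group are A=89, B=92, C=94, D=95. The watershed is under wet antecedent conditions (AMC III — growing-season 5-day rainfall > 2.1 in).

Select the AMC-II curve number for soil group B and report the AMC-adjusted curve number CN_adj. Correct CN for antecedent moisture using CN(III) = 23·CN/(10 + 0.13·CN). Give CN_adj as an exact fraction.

NRCS table: commercial and business district, soil group B → CN(II) = 92
Adjust CN=92 to AMC III: 23·92/(10 + 0.13·92) → 2116 ÷ (549/25) = 52900/549 ≈ 96.357

CN_adj = 52900/549 ≈ 96.357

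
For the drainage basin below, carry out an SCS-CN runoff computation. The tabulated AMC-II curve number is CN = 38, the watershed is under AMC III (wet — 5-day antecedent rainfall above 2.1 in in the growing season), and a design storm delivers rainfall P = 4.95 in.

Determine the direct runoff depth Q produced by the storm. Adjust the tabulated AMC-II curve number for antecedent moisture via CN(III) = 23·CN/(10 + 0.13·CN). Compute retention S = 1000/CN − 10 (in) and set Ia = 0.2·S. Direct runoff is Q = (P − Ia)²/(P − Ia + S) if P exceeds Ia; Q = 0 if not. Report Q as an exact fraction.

Q = 952524769/811622620 in ≈ 1.174 in

Adjust CN=38 to AMC III: 23·38/(10 + 0.13·38) → 874 ÷ (747/50) = 43700/747 ≈ 58.501
Max retention: S = 1000/(43700/747) − 10 = 3100/437 in (≈ 7.094 in)
Ia = 0.2·(3100/437) = 620/437 in ≈ 1.419 in
Excess rainfall: 4.950 − 1.419 = 3.531 in; P > Ia so Q > 0
Q = (30863/8740)²/((30863/8740) + 3100/437) = (952524769/76387600)/(92863/8740) = 952524769/811622620 in ≈ 1.174 in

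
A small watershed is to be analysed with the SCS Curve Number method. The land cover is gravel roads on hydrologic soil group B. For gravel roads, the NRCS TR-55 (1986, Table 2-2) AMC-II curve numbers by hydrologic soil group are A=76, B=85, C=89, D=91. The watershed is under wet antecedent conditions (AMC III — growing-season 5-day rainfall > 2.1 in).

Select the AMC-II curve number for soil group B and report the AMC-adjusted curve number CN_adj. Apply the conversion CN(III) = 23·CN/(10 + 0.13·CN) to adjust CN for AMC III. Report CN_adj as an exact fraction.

NRCS table: gravel roads, soil group B → CN(II) = 85
Adjust CN=85 to AMC III: 23·85/(10 + 0.13·85) → 1955 ÷ (421/20) = 39100/421 ≈ 92.874

CN_adj = 39100/421 ≈ 92.874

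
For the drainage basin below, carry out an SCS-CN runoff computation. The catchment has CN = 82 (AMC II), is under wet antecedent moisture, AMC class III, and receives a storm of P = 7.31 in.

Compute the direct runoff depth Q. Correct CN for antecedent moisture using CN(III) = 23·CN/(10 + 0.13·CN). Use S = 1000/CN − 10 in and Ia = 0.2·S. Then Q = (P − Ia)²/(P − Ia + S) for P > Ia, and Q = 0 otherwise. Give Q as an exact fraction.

Q = 450687996889/71793701900 in ≈ 6.278 in

Adjust CN=82 to AMC III: 23·82/(10 + 0.13·82) → 1886 ÷ (1033/50) = 94300/1033 ≈ 91.288
Max retention: S = 1000/(94300/1033) − 10 = 900/943 in (≈ 0.954 in)
Ia = 0.2S: 0.2·0.954 = 0.191 in (exactly 180/943)
Excess rainfall: 7.310 − 0.191 = 7.119 in; P > Ia so Q > 0
Q = (671333/94300)²/((671333/94300) + 900/943) = (450687996889/8892490000)/(761333/94300) = 450687996889/71793701900 in ≈ 6.278 in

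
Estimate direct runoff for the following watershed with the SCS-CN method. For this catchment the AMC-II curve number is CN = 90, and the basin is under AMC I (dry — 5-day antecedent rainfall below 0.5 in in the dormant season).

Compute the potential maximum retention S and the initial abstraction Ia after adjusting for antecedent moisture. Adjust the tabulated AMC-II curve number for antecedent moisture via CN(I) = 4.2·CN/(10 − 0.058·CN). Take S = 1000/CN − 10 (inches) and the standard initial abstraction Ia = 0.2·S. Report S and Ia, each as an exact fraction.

S = 500/189 in ≈ 2.646 in; Ia = 100/189 in ≈ 0.529 in

CN(I) from CN(II)=90: (4.2·90)/(10 − 0.058·90) = 18900/239 ≈ 79.079
S = 1000/(18900/239) − 10 = 500/189 in ≈ 2.646 in
Initial abstraction Ia = S/5 = (500/189)/5 = 100/189 ≈ 0.529 in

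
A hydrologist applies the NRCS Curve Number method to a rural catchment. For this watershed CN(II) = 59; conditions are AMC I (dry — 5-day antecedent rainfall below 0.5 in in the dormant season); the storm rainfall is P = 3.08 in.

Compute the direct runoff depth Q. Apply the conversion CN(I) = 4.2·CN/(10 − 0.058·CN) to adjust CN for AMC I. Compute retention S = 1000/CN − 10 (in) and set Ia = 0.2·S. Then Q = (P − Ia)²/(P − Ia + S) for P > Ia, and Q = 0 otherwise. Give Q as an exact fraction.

Q = 0 in ≈ 0.000 in

Dry (AMC I): CN(I) = 4.2·59/(10 − 0.058·59) = (1239/5)/(3289/500) = 123900/3289 ≈ 37.671
S = 1000/(123900/3289) − 10 = 20500/1239 in ≈ 16.546 in
Ia = 0.2·(20500/1239) = 4100/1239 in ≈ 3.309 in
P = 3.080 ≤ Ia = 3.309 in: entire storm abstracted, Q = 0.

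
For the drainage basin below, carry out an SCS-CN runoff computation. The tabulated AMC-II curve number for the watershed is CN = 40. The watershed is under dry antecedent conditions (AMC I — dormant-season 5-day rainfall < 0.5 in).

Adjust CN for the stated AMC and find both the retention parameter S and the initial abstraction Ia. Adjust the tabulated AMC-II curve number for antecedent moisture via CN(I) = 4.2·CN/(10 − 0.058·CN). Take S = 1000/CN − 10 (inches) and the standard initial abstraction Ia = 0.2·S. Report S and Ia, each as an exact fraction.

Dry (AMC I): CN(I) = 4.2·40/(10 − 0.058·40) = 168/(192/25) = 175/8 ≈ 21.875
Retention S: 1000/CN − 10 with CN=21.875 → S = 250/7 ≈ 35.714 in
Ia = 0.2·(250/7) = 50/7 in ≈ 7.143 in

S = 250/7 in ≈ 35.714 in; Ia = 50/7 in ≈ 7.143 in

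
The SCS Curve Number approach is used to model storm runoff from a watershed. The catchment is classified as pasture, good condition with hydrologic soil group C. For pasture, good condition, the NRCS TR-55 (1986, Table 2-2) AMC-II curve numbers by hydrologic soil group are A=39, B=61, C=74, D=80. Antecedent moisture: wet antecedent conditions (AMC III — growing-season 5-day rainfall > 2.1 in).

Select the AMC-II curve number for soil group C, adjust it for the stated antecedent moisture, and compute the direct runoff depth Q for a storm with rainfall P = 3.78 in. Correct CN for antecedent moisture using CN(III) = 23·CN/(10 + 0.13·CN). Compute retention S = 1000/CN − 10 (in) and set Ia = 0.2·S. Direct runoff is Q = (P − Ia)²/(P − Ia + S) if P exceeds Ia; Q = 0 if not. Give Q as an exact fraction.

Q = 21856369921/9056299450 in ≈ 2.413 in

NRCS table: pasture, good condition, soil group C → CN(II) = 74
Adjust CN=74 to AMC III: 23·74/(10 + 0.13·74) → 1702 ÷ (981/50) = 85100/981 ≈ 86.748
S = 1000/(85100/981) − 10 = 1300/851 in ≈ 1.528 in
Ia = 0.2·(1300/851) = 260/851 in ≈ 0.306 in
P − Ia = 3.780 − 0.306 = 147839/42550 ≈ 3.474 in (> 0, runoff occurs)
Q = (147839/42550)²/((147839/42550) + 1300/851) = (21856369921/1810502500)/(212839/42550) = 21856369921/9056299450 in ≈ 2.413 in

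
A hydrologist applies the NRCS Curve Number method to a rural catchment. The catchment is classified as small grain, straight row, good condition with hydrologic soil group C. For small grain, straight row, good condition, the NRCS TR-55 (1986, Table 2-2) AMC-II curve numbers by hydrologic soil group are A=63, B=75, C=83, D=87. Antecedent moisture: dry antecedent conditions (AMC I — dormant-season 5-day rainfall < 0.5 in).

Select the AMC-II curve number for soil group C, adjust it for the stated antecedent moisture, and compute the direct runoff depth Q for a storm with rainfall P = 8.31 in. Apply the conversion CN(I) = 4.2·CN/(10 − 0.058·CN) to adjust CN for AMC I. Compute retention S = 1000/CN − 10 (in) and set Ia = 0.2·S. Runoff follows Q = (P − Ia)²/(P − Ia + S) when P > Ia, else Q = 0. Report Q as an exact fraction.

Q = 1634390935489/370985871900 in ≈ 4.406 in

NRCS table: small grain, straight row, good condition, soil group C → CN(II) = 83
CN(I) from CN(II)=83: (4.2·83)/(10 − 0.058·83) = 174300/2593 ≈ 67.219
Retention S: 1000/CN − 10 with CN=67.219 → S = 8500/1743 ≈ 4.877 in
Initial abstraction Ia = S/5 = (8500/1743)/5 = 1700/1743 ≈ 0.975 in
Since P=8.310 > Ia=0.975: effective rainfall P−Ia = 1278433/174300 in
Q: (1278433/174300)² ÷ (2128433/174300) = 1634390935489/370985871900 in (≈ 4.406 in)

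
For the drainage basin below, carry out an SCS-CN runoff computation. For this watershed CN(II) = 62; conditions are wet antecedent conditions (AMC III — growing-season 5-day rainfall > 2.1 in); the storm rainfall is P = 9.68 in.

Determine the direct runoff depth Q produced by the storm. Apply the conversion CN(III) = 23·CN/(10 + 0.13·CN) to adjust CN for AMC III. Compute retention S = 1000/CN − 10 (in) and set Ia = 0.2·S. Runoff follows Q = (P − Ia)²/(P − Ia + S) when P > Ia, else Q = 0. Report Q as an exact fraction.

Q = 13291999058/1876491225 in ≈ 7.083 in

CN(III) from CN(II)=62: (23·62)/(10 + 0.13·62) = 71300/903 ≈ 78.959
S = 1000/(71300/903) − 10 = 1900/713 in ≈ 2.665 in
Ia = 0.2·(1900/713) = 380/713 in ≈ 0.533 in
Excess rainfall: 9.680 − 0.533 = 9.147 in; P > Ia so Q > 0
Q = (163046/17825)²/((163046/17825) + 1900/713) = (26583998116/317730625)/(210546/17825) = 13291999058/1876491225 in ≈ 7.083 in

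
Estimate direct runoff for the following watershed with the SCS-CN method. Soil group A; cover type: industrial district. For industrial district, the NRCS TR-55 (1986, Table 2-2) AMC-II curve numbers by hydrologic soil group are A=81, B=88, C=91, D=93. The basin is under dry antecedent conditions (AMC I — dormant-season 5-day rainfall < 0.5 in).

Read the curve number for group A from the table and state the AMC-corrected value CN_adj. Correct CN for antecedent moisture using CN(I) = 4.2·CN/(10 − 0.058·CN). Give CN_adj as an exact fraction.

CN_adj = 170100/2651 ≈ 64.164

NRCS table: industrial district, soil group A → CN(II) = 81
Adjust CN=81 to AMC I: 4.2·81/(10 − 0.058·81) → (1701/5) ÷ (2651/500) = 170100/2651 ≈ 64.164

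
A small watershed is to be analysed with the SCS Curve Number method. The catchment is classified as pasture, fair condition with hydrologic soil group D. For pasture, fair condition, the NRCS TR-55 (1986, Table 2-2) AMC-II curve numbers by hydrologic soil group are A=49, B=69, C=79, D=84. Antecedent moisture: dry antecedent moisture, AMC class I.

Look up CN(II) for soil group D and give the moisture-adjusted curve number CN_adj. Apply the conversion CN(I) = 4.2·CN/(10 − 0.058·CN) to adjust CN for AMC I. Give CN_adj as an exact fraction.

CN_adj = 44100/641 ≈ 68.799

NRCS table: pasture, fair condition, soil group D → CN(II) = 84
CN(I) from CN(II)=84: (4.2·84)/(10 − 0.058·84) = 44100/641 ≈ 68.799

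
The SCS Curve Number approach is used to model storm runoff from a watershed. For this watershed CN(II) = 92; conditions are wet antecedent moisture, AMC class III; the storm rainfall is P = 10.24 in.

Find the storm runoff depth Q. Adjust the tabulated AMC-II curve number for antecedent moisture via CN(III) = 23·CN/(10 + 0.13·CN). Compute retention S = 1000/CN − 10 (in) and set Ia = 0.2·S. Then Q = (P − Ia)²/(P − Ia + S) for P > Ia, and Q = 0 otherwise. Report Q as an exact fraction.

Q = 564681618/57621325 in ≈ 9.800 in

Wet (AMC III): CN(III) = 23·92/(10 + 0.13·92) = 2116/(549/25) = 52900/549 ≈ 96.357
Max retention: S = 1000/(52900/549) − 10 = 200/529 in (≈ 0.378 in)
Ia = 0.2S: 0.2·0.378 = 0.076 in (exactly 40/529)
Excess rainfall: 10.240 − 0.076 = 10.164 in; P > Ia so Q > 0
Q = (134424/13225)²/((134424/13225) + 200/529) = (18069811776/174900625)/(139424/13225) = 564681618/57621325 in ≈ 9.800 in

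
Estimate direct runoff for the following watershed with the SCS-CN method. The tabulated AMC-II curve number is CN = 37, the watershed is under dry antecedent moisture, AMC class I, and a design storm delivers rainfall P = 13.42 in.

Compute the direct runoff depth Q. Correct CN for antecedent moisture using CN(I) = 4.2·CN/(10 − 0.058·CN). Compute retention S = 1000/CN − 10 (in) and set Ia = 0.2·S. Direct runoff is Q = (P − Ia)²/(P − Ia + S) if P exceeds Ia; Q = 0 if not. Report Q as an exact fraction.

Q = 96569929/156929950 in ≈ 0.615 in

Adjust CN=37 to AMC I: 4.2·37/(10 − 0.058·37) → (777/5) ÷ (3927/500) = 3700/187 ≈ 19.786
Max retention: S = 1000/(3700/187) − 10 = 1500/37 in (≈ 40.541 in)
Initial abstraction Ia = S/5 = (1500/37)/5 = 300/37 ≈ 8.108 in
Since P=13.420 > Ia=8.108: effective rainfall P−Ia = 9827/1850 in
Q: (9827/1850)² ÷ (84827/1850) = 96569929/156929950 in (≈ 0.615 in)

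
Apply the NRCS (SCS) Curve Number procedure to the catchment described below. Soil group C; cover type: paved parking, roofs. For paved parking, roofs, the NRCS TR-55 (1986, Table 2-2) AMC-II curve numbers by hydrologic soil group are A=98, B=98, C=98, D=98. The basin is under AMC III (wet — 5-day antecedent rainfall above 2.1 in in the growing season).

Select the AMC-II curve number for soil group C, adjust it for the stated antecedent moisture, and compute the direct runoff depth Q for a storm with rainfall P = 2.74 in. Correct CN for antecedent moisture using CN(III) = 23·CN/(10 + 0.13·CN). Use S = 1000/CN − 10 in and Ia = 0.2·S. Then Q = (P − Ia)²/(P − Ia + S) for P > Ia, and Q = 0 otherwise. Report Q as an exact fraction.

NRCS table: paved parking, roofs, soil group C → CN(II) = 98
Wet (AMC III): CN(III) = 23·98/(10 + 0.13·98) = 2254/(1137/50) = 112700/1137 ≈ 99.120
Max retention: S = 1000/(112700/1137) − 10 = 100/1127 in (≈ 0.089 in)
Initial abstraction Ia = S/5 = (100/1127)/5 = 20/1127 ≈ 0.018 in
P − Ia = 2.740 − 0.018 = 153399/56350 ≈ 2.722 in (> 0, runoff occurs)
Q = (153399/56350)²/((153399/56350) + 100/1127) = (23531253201/3175322500)/(158399/56350) = 23531253201/8925783650 in ≈ 2.636 in

Q = 23531253201/8925783650 in ≈ 2.636 in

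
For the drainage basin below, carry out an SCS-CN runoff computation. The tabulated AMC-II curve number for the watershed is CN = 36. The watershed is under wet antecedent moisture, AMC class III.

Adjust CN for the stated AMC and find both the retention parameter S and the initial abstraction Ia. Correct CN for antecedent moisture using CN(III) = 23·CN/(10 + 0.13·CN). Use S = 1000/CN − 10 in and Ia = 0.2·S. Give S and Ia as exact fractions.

S = 1600/207 in ≈ 7.729 in; Ia = 320/207 in ≈ 1.546 in

Wet (AMC III): CN(III) = 23·36/(10 + 0.13·36) = 828/(367/25) = 20700/367 ≈ 56.403
Max retention: S = 1000/(20700/367) − 10 = 1600/207 in (≈ 7.729 in)
Initial abstraction Ia = S/5 = (1600/207)/5 = 320/207 ≈ 1.546 in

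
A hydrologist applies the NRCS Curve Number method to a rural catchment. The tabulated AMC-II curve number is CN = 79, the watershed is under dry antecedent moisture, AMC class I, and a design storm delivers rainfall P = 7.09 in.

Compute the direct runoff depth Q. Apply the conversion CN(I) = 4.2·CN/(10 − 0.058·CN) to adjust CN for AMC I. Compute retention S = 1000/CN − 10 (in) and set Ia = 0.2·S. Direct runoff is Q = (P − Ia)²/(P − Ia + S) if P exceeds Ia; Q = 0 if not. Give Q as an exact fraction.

Q = 2117012121/758486900 in ≈ 2.791 in

Dry (AMC I): CN(I) = 4.2·79/(10 − 0.058·79) = (1659/5)/(2709/500) = 7900/129 ≈ 61.240
Retention S: 1000/CN − 10 with CN=61.240 → S = 500/79 ≈ 6.329 in
Ia = 0.2S: 0.2·6.329 = 1.266 in (exactly 100/79)
Excess rainfall: 7.090 − 1.266 = 5.824 in; P > Ia so Q > 0
Runoff Q = (P−Ia)²/(P−Ia+S) = (5.824)²/(5.824+6.329) = 2117012121/758486900 ≈ 2.791 in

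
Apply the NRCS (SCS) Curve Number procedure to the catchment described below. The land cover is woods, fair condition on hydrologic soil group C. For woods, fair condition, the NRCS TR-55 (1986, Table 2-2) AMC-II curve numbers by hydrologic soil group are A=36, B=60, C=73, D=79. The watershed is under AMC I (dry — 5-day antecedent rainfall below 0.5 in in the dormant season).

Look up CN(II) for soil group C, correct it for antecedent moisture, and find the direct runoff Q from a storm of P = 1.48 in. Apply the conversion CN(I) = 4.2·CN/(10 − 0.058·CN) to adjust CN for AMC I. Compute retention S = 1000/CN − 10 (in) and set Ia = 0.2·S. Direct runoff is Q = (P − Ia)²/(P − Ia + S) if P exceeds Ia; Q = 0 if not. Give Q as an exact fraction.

Q = 0 in ≈ 0.000 in

NRCS table: woods, fair condition, soil group C → CN(II) = 73
Adjust CN=73 to AMC I: 4.2·73/(10 − 0.058·73) → (1533/5) ÷ (2883/500) = 51100/961 ≈ 53.174
Retention S: 1000/CN − 10 with CN=53.174 → S = 4500/511 ≈ 8.806 in
Ia = 0.2S: 0.2·8.806 = 1.761 in (exactly 900/511)
P = 1.480 ≤ Ia = 1.761 in: entire storm abstracted, Q = 0.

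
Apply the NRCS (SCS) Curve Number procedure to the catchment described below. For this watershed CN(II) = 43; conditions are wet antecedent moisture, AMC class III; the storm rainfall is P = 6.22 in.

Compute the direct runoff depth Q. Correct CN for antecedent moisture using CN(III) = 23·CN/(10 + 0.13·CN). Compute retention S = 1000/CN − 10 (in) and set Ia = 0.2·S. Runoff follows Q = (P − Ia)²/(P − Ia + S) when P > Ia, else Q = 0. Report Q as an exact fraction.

Q = 62789835241/26484381550 in ≈ 2.371 in

CN(III) from CN(II)=43: (23·43)/(10 + 0.13·43) = 98900/1559 ≈ 63.438
Max retention: S = 1000/(98900/1559) − 10 = 5700/989 in (≈ 5.763 in)
Ia = 0.2S: 0.2·5.763 = 1.153 in (exactly 1140/989)
P − Ia = 6.220 − 1.153 = 250579/49450 ≈ 5.067 in (> 0, runoff occurs)
Q: (250579/49450)² ÷ (535579/49450) = 62789835241/26484381550 in (≈ 2.371 in)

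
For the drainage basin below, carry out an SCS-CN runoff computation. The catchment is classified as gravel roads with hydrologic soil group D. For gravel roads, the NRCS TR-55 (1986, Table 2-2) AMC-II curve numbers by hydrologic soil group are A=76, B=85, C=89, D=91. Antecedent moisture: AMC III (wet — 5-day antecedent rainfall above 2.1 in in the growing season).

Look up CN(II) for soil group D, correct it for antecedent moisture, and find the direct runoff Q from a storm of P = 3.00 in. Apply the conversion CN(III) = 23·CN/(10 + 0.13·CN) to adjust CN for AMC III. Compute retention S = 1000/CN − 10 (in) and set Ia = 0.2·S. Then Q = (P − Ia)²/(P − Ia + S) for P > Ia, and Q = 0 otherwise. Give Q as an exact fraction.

Q = 12399267/4882969 in ≈ 2.539 in

NRCS table: gravel roads, soil group D → CN(II) = 91
Adjust CN=91 to AMC III: 23·91/(10 + 0.13·91) → 2093 ÷ (2183/100) = 209300/2183 ≈ 95.877
Max retention: S = 1000/(209300/2183) − 10 = 900/2093 in (≈ 0.430 in)
Ia = 0.2S: 0.2·0.430 = 0.086 in (exactly 180/2093)
Since P=3.000 > Ia=0.086: effective rainfall P−Ia = 6099/2093 in
Q = (6099/2093)²/((6099/2093) + 900/2093) = (37197801/4380649)/(6999/2093) = 12399267/4882969 in ≈ 2.539 in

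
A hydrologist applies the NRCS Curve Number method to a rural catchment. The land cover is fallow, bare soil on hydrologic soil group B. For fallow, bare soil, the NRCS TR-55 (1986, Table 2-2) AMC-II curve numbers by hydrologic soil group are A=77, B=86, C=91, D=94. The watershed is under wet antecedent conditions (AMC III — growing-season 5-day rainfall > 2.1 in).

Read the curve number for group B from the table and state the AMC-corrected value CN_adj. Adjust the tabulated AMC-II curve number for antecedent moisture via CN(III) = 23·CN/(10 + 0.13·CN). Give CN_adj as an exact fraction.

CN_adj = 98900/1059 ≈ 93.390

NRCS table: fallow, bare soil, soil group B → CN(II) = 86
Adjust CN=86 to AMC III: 23·86/(10 + 0.13·86) → 1978 ÷ (1059/50) = 98900/1059 ≈ 93.390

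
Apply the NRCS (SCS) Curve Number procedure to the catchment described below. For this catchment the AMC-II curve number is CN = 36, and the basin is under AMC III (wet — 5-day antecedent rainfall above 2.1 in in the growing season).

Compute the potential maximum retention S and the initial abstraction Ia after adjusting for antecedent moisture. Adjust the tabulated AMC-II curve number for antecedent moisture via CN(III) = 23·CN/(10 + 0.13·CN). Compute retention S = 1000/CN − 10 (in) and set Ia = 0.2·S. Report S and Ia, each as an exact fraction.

Adjust CN=36 to AMC III: 23·36/(10 + 0.13·36) → 828 ÷ (367/25) = 20700/367 ≈ 56.403
Retention S: 1000/CN − 10 with CN=56.403 → S = 1600/207 ≈ 7.729 in
Initial abstraction Ia = S/5 = (1600/207)/5 = 320/207 ≈ 1.546 in

S = 1600/207 in ≈ 7.729 in; Ia = 320/207 in ≈ 1.546 in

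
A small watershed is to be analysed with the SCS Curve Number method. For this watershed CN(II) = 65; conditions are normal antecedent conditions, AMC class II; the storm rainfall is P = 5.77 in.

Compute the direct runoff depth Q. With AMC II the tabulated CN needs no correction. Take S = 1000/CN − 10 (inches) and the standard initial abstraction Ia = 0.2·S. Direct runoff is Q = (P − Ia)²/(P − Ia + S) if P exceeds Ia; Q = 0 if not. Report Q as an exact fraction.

CN(II) = 65; AMC II needs no correction.
S = 1000/65 − 10 = 70/13 in ≈ 5.385 in
Ia = 0.2S: 0.2·5.385 = 1.077 in (exactly 14/13)
P − Ia = 5.770 − 1.077 = 6101/1300 ≈ 4.693 in (> 0, runoff occurs)
Q = (6101/1300)²/((6101/1300) + 70/13) = (37222201/1690000)/(13101/1300) = 37222201/17031300 in ≈ 2.186 in

Q = 37222201/17031300 in ≈ 2.186 in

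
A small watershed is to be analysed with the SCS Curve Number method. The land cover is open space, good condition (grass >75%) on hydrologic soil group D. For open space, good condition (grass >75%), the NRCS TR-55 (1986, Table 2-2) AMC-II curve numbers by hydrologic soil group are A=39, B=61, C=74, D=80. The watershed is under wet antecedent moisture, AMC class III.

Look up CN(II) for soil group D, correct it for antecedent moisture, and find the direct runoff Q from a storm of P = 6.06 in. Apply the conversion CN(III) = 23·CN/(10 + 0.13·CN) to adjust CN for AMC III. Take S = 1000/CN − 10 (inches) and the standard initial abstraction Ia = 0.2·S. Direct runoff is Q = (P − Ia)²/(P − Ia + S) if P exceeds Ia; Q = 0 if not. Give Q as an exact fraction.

Q = 45144961/9164350 in ≈ 4.926 in

NRCS table: open space, good condition (grass >75%), soil group D → CN(II) = 80
Adjust CN=80 to AMC III: 23·80/(10 + 0.13·80) → 1840 ÷ (102/5) = 4600/51 ≈ 90.196
Retention S: 1000/CN − 10 with CN=90.196 → S = 25/23 ≈ 1.087 in
Ia = 0.2·(25/23) = 5/23 in ≈ 0.217 in
P − Ia = 6.060 − 0.217 = 6719/1150 ≈ 5.843 in (> 0, runoff occurs)
Q: (6719/1150)² ÷ (7969/1150) = 45144961/9164350 in (≈ 4.926 in)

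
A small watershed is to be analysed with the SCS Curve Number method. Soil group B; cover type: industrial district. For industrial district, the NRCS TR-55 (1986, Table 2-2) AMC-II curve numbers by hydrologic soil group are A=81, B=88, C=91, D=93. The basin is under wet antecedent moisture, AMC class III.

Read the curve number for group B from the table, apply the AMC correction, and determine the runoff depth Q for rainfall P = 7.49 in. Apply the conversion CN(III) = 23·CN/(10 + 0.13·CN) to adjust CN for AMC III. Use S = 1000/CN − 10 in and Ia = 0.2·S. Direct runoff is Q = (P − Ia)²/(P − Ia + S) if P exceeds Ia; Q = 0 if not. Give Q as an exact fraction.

NRCS table: industrial district, soil group B → CN(II) = 88
CN(III) from CN(II)=88: (23·88)/(10 + 0.13·88) = 6325/67 ≈ 94.403
Retention S: 1000/CN − 10 with CN=94.403 → S = 150/253 ≈ 0.593 in
Ia = 0.2·(150/253) = 30/253 in ≈ 0.119 in
P − Ia = 7.490 − 0.119 = 186497/25300 ≈ 7.371 in (> 0, runoff occurs)
Runoff Q = (P−Ia)²/(P−Ia+S) = (7.371)²/(7.371+0.593) = 34781131009/5097874100 ≈ 6.823 in

Q = 34781131009/5097874100 in ≈ 6.823 in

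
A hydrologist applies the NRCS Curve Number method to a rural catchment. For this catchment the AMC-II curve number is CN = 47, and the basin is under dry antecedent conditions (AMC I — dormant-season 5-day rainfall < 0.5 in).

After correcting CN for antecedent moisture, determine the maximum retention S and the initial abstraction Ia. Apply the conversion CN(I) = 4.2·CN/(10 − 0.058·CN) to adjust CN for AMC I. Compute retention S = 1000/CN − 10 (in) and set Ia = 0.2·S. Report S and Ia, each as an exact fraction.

S = 26500/987 in ≈ 26.849 in; Ia = 5300/987 in ≈ 5.370 in

CN(I) from CN(II)=47: (4.2·47)/(10 − 0.058·47) = 98700/3637 ≈ 27.138
Retention S: 1000/CN − 10 with CN=27.138 → S = 26500/987 ≈ 26.849 in
Ia = 0.2·(26500/987) = 5300/987 in ≈ 5.370 in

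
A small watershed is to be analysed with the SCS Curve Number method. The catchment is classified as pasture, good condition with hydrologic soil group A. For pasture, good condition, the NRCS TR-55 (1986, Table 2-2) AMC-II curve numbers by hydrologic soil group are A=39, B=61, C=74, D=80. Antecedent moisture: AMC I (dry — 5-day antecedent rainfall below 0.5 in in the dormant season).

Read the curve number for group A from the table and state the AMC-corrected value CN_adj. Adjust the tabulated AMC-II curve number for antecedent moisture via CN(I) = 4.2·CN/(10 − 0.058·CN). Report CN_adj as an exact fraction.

NRCS table: pasture, good condition, soil group A → CN(II) = 39
Dry (AMC I): CN(I) = 4.2·39/(10 − 0.058·39) = (819/5)/(3869/500) = 81900/3869 ≈ 21.168

CN_adj = 81900/3869 ≈ 21.168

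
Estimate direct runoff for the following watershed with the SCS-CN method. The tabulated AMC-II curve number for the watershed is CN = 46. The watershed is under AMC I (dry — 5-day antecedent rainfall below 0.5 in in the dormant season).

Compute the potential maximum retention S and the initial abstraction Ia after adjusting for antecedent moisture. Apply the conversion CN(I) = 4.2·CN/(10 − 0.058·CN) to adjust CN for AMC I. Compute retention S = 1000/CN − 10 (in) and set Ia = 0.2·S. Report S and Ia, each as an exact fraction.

Dry (AMC I): CN(I) = 4.2·46/(10 − 0.058·46) = (966/5)/(1833/250) = 16100/611 ≈ 26.350
Retention S: 1000/CN − 10 with CN=26.350 → S = 4500/161 ≈ 27.950 in
Initial abstraction Ia = S/5 = (4500/161)/5 = 900/161 ≈ 5.590 in

S = 4500/161 in ≈ 27.950 in; Ia = 900/161 in ≈ 5.590 in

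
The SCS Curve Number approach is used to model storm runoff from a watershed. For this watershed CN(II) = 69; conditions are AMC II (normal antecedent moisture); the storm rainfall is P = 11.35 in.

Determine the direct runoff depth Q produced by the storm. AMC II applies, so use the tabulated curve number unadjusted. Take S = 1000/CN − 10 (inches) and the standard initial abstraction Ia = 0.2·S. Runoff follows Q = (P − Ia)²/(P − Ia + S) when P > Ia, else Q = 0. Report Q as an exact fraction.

CN(II) = 69; AMC II needs no correction.
S = 1000/69 − 10 = 310/69 in ≈ 4.493 in
Initial abstraction Ia = S/5 = (310/69)/5 = 62/69 ≈ 0.899 in
P − Ia = 11.350 − 0.899 = 14423/1380 ≈ 10.451 in (> 0, runoff occurs)
Runoff Q = (P−Ia)²/(P−Ia+S) = (10.451)²/(10.451+4.493) = 208022929/28459740 ≈ 7.309 in

Q = 208022929/28459740 in ≈ 7.309 in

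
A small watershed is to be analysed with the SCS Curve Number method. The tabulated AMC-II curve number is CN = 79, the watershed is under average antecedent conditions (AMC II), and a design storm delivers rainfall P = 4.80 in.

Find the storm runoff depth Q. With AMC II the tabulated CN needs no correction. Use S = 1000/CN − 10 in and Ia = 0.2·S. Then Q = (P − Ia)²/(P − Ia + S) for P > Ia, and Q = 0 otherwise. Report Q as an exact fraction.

Q = 78961/30020 in ≈ 2.630 in

Average conditions: CN = 79 (no AMC adjustment).
Retention S: 1000/CN − 10 with CN=79.000 → S = 210/79 ≈ 2.658 in
Ia = 0.2S: 0.2·2.658 = 0.532 in (exactly 42/79)
Excess rainfall: 4.800 − 0.532 = 4.268 in; P > Ia so Q > 0
Q = (1686/395)²/((1686/395) + 210/79) = (2842596/156025)/(2736/395) = 78961/30020 in ≈ 2.630 in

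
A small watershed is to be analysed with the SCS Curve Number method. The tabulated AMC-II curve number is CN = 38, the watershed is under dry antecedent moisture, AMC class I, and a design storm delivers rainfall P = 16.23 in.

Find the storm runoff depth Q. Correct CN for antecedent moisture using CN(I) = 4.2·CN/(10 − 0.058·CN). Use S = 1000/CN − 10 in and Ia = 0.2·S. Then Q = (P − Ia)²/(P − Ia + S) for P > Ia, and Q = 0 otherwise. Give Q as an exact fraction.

Q = 113958230929/75314322300 in ≈ 1.513 in

CN(I) from CN(II)=38: (4.2·38)/(10 − 0.058·38) = 39900/1949 ≈ 20.472
Retention S: 1000/CN − 10 with CN=20.472 → S = 15500/399 ≈ 38.847 in
Initial abstraction Ia = S/5 = (15500/399)/5 = 3100/399 ≈ 7.769 in
P − Ia = 16.230 − 7.769 = 337577/39900 ≈ 8.461 in (> 0, runoff occurs)
Runoff Q = (P−Ia)²/(P−Ia+S) = (8.461)²/(8.461+38.847) = 113958230929/75314322300 ≈ 1.513 in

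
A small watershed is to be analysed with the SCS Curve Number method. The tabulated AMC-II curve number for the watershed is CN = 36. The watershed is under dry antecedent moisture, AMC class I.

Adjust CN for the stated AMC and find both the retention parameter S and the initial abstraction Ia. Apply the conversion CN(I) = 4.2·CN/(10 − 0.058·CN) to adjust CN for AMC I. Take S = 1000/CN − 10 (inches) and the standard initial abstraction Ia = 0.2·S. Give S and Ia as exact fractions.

S = 8000/189 in ≈ 42.328 in; Ia = 1600/189 in ≈ 8.466 in

Dry (AMC I): CN(I) = 4.2·36/(10 − 0.058·36) = (756/5)/(989/125) = 18900/989 ≈ 19.110
S = 1000/(18900/989) − 10 = 8000/189 in ≈ 42.328 in
Ia = 0.2·(8000/189) = 1600/189 in ≈ 8.466 in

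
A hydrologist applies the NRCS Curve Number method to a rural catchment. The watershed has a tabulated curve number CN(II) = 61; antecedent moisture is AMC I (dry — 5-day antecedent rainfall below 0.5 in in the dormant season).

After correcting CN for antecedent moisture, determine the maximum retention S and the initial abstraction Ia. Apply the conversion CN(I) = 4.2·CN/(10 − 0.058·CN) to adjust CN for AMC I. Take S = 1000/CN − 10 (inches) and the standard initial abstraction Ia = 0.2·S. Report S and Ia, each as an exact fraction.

CN(I) from CN(II)=61: (4.2·61)/(10 − 0.058·61) = 42700/1077 ≈ 39.647
Max retention: S = 1000/(42700/1077) − 10 = 6500/427 in (≈ 15.222 in)
Initial abstraction Ia = S/5 = (6500/427)/5 = 1300/427 ≈ 3.044 in

S = 6500/427 in ≈ 15.222 in; Ia = 1300/427 in ≈ 3.044 in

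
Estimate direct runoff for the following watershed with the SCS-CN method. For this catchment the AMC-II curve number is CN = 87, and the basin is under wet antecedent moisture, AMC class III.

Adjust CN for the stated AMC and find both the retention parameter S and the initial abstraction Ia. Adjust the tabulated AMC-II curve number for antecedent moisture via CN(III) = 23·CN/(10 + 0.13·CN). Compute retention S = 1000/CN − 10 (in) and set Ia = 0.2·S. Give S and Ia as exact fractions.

S = 1300/2001 in ≈ 0.650 in; Ia = 260/2001 in ≈ 0.130 in

Wet (AMC III): CN(III) = 23·87/(10 + 0.13·87) = 2001/(2131/100) = 200100/2131 ≈ 93.900
Retention S: 1000/CN − 10 with CN=93.900 → S = 1300/2001 ≈ 0.650 in
Ia = 0.2S: 0.2·0.650 = 0.130 in (exactly 260/2001)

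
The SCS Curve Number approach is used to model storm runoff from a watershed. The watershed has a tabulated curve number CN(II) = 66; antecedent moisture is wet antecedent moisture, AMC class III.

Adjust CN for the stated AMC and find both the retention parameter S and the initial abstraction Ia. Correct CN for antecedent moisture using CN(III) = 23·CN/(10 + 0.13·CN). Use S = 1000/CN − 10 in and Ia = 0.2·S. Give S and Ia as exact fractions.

Wet (AMC III): CN(III) = 23·66/(10 + 0.13·66) = 1518/(929/50) = 75900/929 ≈ 81.701
Max retention: S = 1000/(75900/929) − 10 = 1700/759 in (≈ 2.240 in)
Ia = 0.2S: 0.2·2.240 = 0.448 in (exactly 340/759)

S = 1700/759 in ≈ 2.240 in; Ia = 340/759 in ≈ 0.448 in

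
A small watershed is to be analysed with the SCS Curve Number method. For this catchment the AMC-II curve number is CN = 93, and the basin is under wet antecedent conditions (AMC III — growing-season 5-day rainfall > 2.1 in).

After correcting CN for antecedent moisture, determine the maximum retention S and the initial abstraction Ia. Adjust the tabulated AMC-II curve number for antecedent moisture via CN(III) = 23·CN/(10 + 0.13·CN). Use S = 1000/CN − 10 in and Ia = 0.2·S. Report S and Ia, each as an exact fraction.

Wet (AMC III): CN(III) = 23·93/(10 + 0.13·93) = 2139/(2209/100) = 213900/2209 ≈ 96.831
Retention S: 1000/CN − 10 with CN=96.831 → S = 700/2139 ≈ 0.327 in
Ia = 0.2·(700/2139) = 140/2139 in ≈ 0.065 in

S = 700/2139 in ≈ 0.327 in; Ia = 140/2139 in ≈ 0.065 in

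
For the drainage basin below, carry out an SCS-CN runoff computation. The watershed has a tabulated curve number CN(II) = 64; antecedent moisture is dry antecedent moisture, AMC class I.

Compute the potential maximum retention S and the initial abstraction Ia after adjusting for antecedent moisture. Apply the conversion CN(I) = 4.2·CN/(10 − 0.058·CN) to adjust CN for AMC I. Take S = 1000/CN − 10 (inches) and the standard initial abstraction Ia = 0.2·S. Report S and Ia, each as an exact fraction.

CN(I) from CN(II)=64: (4.2·64)/(10 − 0.058·64) = 5600/131 ≈ 42.748
Retention S: 1000/CN − 10 with CN=42.748 → S = 375/28 ≈ 13.393 in
Initial abstraction Ia = S/5 = (375/28)/5 = 75/28 ≈ 2.679 in

S = 375/28 in ≈ 13.393 in; Ia = 75/28 in ≈ 2.679 in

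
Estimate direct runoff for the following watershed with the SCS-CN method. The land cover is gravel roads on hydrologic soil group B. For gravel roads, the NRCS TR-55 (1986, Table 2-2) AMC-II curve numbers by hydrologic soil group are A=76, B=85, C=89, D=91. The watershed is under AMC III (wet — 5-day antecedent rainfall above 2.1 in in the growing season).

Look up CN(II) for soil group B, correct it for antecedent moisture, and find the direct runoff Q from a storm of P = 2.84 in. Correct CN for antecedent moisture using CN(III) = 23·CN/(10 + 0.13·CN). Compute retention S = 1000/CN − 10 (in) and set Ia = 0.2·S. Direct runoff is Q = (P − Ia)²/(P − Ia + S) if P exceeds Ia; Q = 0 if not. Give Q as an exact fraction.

Q = 689640121/330013775 in ≈ 2.090 in

NRCS table: gravel roads, soil group B → CN(II) = 85
Wet (AMC III): CN(III) = 23·85/(10 + 0.13·85) = 1955/(421/20) = 39100/421 ≈ 92.874
Max retention: S = 1000/(39100/421) − 10 = 300/391 in (≈ 0.767 in)
Ia = 0.2·(300/391) = 60/391 in ≈ 0.153 in
Excess rainfall: 2.840 − 0.153 = 2.687 in; P > Ia so Q > 0
Q: (26261/9775)² ÷ (33761/9775) = 689640121/330013775 in (≈ 2.090 in)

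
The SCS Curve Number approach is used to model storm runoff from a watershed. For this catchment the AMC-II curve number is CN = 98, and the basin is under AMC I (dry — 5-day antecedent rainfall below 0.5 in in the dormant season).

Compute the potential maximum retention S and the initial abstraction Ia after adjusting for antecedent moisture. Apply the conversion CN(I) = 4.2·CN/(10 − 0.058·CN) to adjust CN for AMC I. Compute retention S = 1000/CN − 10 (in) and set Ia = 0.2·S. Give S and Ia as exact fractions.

CN(I) from CN(II)=98: (4.2·98)/(10 − 0.058·98) = 102900/1079 ≈ 95.366
Max retention: S = 1000/(102900/1079) − 10 = 500/1029 in (≈ 0.486 in)
Ia = 0.2·(500/1029) = 100/1029 in ≈ 0.097 in

S = 500/1029 in ≈ 0.486 in; Ia = 100/1029 in ≈ 0.097 in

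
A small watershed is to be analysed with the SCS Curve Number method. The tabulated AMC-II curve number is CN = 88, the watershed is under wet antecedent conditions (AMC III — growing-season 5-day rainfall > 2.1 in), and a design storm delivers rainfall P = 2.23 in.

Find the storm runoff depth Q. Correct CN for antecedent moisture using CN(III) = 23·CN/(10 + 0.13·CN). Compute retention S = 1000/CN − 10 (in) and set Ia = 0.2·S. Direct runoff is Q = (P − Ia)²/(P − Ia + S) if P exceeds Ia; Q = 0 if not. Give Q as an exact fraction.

Adjust CN=88 to AMC III: 23·88/(10 + 0.13·88) → 2024 ÷ (536/25) = 6325/67 ≈ 94.403
S = 1000/(6325/67) − 10 = 150/253 in ≈ 0.593 in
Ia = 0.2S: 0.2·0.593 = 0.119 in (exactly 30/253)
P − Ia = 2.230 − 0.119 = 53419/25300 ≈ 2.111 in (> 0, runoff occurs)
Q = (53419/25300)²/((53419/25300) + 150/253) = (2853589561/640090000)/(68419/25300) = 2853589561/1731000700 in ≈ 1.649 in

Q = 2853589561/1731000700 in ≈ 1.649 in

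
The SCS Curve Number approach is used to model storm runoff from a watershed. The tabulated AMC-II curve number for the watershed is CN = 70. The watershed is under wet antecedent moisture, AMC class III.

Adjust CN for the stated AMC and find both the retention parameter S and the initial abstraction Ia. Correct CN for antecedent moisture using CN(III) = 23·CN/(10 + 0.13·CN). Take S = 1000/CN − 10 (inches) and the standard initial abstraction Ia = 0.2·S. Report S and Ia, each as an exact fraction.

CN(III) from CN(II)=70: (23·70)/(10 + 0.13·70) = 16100/191 ≈ 84.293
Max retention: S = 1000/(16100/191) − 10 = 300/161 in (≈ 1.863 in)
Ia = 0.2S: 0.2·1.863 = 0.373 in (exactly 60/161)

S = 300/161 in ≈ 1.863 in; Ia = 60/161 in ≈ 0.373 in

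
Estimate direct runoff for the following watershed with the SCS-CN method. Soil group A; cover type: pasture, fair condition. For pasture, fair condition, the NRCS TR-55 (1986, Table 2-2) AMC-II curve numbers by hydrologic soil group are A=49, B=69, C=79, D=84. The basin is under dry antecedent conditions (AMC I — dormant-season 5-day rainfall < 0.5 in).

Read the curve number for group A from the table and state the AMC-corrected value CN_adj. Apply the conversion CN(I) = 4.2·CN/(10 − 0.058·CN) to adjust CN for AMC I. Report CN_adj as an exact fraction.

NRCS table: pasture, fair condition, soil group A → CN(II) = 49
CN(I) from CN(II)=49: (4.2·49)/(10 − 0.058·49) = 34300/1193 ≈ 28.751

CN_adj = 34300/1193 ≈ 28.751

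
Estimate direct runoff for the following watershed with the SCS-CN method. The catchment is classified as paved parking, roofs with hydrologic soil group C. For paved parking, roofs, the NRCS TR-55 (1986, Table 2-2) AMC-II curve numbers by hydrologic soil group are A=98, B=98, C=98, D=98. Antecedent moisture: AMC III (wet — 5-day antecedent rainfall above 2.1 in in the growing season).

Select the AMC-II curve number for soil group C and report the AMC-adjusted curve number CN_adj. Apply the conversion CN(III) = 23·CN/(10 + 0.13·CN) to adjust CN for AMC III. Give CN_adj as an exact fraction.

NRCS table: paved parking, roofs, soil group C → CN(II) = 98
CN(III) from CN(II)=98: (23·98)/(10 + 0.13·98) = 112700/1137 ≈ 99.120

CN_adj = 112700/1137 ≈ 99.120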